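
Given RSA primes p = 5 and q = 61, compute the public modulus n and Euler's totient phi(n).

Step 1: n = p * q = 5 * 61 = 305.
Step 2: phi(n) = (p-1)(q-1) = 4 * 60 = 240.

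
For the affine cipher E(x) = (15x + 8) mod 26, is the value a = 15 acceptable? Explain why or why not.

Step 1: Compute gcd(15, 26).
Step 2: gcd(15, 26) = 1.
Since gcd = 1, 15 is coprime with 26, so it is a valid key.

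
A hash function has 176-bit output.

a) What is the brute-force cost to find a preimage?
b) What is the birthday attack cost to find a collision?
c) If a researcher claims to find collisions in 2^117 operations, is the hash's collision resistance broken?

Step 1: Preimage resistance requires brute-force of 2^176 operations.
Step 2: Collision resistance (birthday bound) = 2^(176/2) = 2^88.
Step 3: The claimed attack costs 2^117 operations.
Step 4: Since 2^117 >= 2^88, the claimed attack is no faster than the generic birthday attack, so this does not break collision resistance.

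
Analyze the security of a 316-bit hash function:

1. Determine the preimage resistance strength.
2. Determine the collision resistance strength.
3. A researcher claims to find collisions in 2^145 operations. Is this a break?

Step 1: Preimage resistance requires brute-force of 2^316 operations.
Step 2: Collision resistance (birthday bound) = 2^(316/2) = 2^158.
Step 3: The claimed attack costs 2^145 operations.
Step 4: Since 2^145 < 2^158, the claimed attack beats the generic birthday bound, so collision resistance is broken.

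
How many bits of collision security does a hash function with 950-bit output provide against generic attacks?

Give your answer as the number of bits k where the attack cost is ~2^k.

Step 1: The hash has a 950-bit output.
Step 2: Collision resistance means it should be infeasible to find any x != y with h(x) = h(y).
By the birthday bound, a generic collision search succeeds after about sqrt(2^950) = 2^(950/2) = 2^475 evaluations.
Step 3: Security level = 475 bits.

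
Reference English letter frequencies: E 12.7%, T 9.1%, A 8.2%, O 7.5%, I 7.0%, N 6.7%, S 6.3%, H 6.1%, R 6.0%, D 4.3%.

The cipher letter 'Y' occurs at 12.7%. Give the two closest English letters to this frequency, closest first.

Step 1: Observed frequency of 'Y' is 12.7%.
Step 2: Compute distances to each reference frequency and sort:
  E (12.7%): difference = 0.0% <-- BEST
  T (9.1%): difference = 3.6% <-- RUNNER-UP
  A (8.2%): difference = 4.5%
  O (7.5%): difference = 5.2%
  I (7.0%): difference = 5.7%
Step 3: Most likely is 'E' (12.7%, diff 0.0%); second most likely is 'T' (9.1%, diff 3.6%).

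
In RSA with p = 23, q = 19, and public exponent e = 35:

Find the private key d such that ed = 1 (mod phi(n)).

Step 1: n = 23 * 19 = 437.
Step 2: phi(n) = 22 * 18 = 396.
Step 3: Find d such that 35 * d = 1 (mod 396).
Step 4: d = 35^(-1) mod 396 = 215.
Verification: 35 * 215 = 7525 = 19 * 396 + 1.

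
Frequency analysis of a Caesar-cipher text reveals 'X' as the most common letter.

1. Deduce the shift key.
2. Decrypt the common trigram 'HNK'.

Step 1: In English, 'E' is the most frequent letter (12.7%).
Step 2: The most frequent ciphertext letter is 'X' (position 23).
Step 3: Shift = (23 - 4) mod 26 = 19.
Step 4: Decrypt 'HNK' by shifting back 19:
  H -> O
  N -> U
  K -> R
Step 5: 'HNK' decrypts to 'OUR'.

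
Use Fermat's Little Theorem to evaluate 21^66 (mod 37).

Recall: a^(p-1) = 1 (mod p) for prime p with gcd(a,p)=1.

Step 1: Since 37 is prime, by Fermat's Little Theorem: 21^36 = 1 (mod 37).
Step 2: Reduce exponent: 66 mod 36 = 30.
Step 3: So 21^66 = 21^30 (mod 37).
Step 4: 21^30 mod 37 = 26.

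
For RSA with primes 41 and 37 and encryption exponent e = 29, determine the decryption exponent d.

Step 1: n = 41 * 37 = 1517.
Step 2: phi(n) = 40 * 36 = 1440.
Step 3: Find d such that 29 * d = 1 (mod 1440).
Step 4: d = 29^(-1) mod 1440 = 149.
Verification: 29 * 149 = 4321 = 3 * 1440 + 1.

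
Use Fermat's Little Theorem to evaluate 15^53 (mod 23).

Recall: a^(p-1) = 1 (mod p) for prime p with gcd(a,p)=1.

Step 1: Since 23 is prime, by Fermat's Little Theorem: 15^22 = 1 (mod 23).
Step 2: Reduce exponent: 53 mod 22 = 9.
Step 3: So 15^53 = 15^9 (mod 23).
Step 4: 15^9 mod 23 = 14.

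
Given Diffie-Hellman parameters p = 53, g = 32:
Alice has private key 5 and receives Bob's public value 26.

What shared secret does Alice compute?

Step 1: s = B^a mod p = 26^5 mod 53.
  26^1 mod 53 = 26
  26^2 mod 53 = (26 * 26) mod 53 = 40
  26^3 mod 53 = (40 * 26) mod 53 = 33
  26^4 mod 53 = (33 * 26) mod 53 = 10
  26^5 mod 53 = (10 * 26) mod 53 = 48
Result: shared secret = 48.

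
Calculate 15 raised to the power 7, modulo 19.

Step 1: Compute 15^7 mod 19 step by step, reducing modulo 19 at each step.
  15^1 mod 19 = 15
  15^2 mod 19 = (15 * 15) mod 19 = 16
  15^3 mod 19 = (16 * 15) mod 19 = 12
  15^4 mod 19 = (12 * 15) mod 19 = 9
  15^5 mod 19 = (9 * 15) mod 19 = 2
  15^6 mod 19 = (2 * 15) mod 19 = 11
  15^7 mod 19 = (11 * 15) mod 19 = 13
Step 2: Result = 13.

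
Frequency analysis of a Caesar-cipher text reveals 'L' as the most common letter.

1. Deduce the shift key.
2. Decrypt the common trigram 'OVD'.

Step 1: In English, 'E' is the most frequent letter (12.7%).
Step 2: The most frequent ciphertext letter is 'L' (position 11).
Step 3: Shift = (11 - 4) mod 26 = 7.
Step 4: Decrypt 'OVD' by shifting back 7:
  O -> H
  V -> O
  D -> W
Step 5: 'OVD' decrypts to 'HOW'.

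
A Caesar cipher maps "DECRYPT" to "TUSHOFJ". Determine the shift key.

Step 1: Compare first letters: D (position 3) -> T (position 19).
Step 2: Shift = (19 - 3) mod 26 = 16.
The shift value is 16.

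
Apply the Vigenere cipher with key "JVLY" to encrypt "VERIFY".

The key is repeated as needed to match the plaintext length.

Step 1: Repeat key to match plaintext length:
  Plaintext: VERIFY
  Key:       JVLYJV
Step 2: Encrypt each letter:
  V(21) + J(9) = (21+9) mod 26 = 4 = E
  E(4) + V(21) = (4+21) mod 26 = 25 = Z
  R(17) + L(11) = (17+11) mod 26 = 2 = C
  I(8) + Y(24) = (8+24) mod 26 = 6 = G
  F(5) + J(9) = (5+9) mod 26 = 14 = O
  Y(24) + V(21) = (24+21) mod 26 = 19 = T
Ciphertext: EZCGOT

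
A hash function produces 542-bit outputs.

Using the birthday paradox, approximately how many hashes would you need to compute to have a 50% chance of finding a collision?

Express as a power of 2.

Step 1: The birthday paradox gives collision probability ~50% after sqrt(2^n) = 2^(n/2) hashes.
Step 2: For 542-bit output: 2^(542/2) = 2^271.
Step 3: Approximately 2^271 hash computations needed.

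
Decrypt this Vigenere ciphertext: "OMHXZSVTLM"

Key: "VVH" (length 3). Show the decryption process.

Step 1: Key 'VVH' has length 3. Extended key: VVHVVHVVHV
Step 2: Decrypt each position:
  O(14) - V(21) = 19 = T
  M(12) - V(21) = 17 = R
  H(7) - H(7) = 0 = A
  X(23) - V(21) = 2 = C
  Z(25) - V(21) = 4 = E
  S(18) - H(7) = 11 = L
  V(21) - V(21) = 0 = A
  T(19) - V(21) = 24 = Y
  L(11) - H(7) = 4 = E
  M(12) - V(21) = 17 = R
Plaintext: TRACELAYER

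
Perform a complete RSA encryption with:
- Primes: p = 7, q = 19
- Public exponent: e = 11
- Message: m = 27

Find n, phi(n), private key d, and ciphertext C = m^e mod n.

Step 1: n = 7 * 19 = 133.
Step 2: phi(n) = (7-1)(19-1) = 6 * 18 = 108.
Step 3: Find d = 11^(-1) mod 108 = 59.
  Verify: 11 * 59 = 649 = 1 (mod 108).
Step 4: C = 27^11 mod 133 = 69.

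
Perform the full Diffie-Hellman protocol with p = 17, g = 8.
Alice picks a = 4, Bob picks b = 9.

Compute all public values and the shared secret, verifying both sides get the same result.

Step 1: A = g^a mod p = 8^4 mod 17 = 16.
Step 2: B = g^b mod p = 8^9 mod 17 = 8.
Step 3: Alice computes s = B^a mod p = 8^4 mod 17 = 16.
Step 4: Bob computes s = A^b mod p = 16^9 mod 17 = 16.
Both sides agree: shared secret = 16.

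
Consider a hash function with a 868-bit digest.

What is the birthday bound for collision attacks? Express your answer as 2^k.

Step 1: The birthday paradox gives collision probability ~50% after sqrt(2^n) = 2^(n/2) hashes.
Step 2: For 868-bit output: 2^(868/2) = 2^434.
Step 3: Approximately 2^434 hash computations needed.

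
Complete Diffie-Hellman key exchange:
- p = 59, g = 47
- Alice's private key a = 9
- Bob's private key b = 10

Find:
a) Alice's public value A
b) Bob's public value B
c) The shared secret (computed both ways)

Step 1: A = g^a mod p = 47^9 mod 59 = 43.
Step 2: B = g^b mod p = 47^10 mod 59 = 15.
Step 3: Alice computes s = B^a mod p = 15^9 mod 59 = 17.
Step 4: Bob computes s = A^b mod p = 43^10 mod 59 = 17.
Both sides agree: shared secret = 17.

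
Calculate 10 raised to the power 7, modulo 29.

Step 1: Compute 10^7 mod 29 step by step, reducing modulo 29 at each step.
  10^1 mod 29 = 10
  10^2 mod 29 = (10 * 10) mod 29 = 13
  10^3 mod 29 = (13 * 10) mod 29 = 14
  10^4 mod 29 = (14 * 10) mod 29 = 24
  10^5 mod 29 = (24 * 10) mod 29 = 8
  10^6 mod 29 = (8 * 10) mod 29 = 22
  10^7 mod 29 = (22 * 10) mod 29 = 17
Step 2: Result = 17.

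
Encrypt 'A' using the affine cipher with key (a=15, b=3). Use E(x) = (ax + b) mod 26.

Step 1: Convert 'A' to number: x = 0.
Step 2: E(0) = (15 * 0 + 3) mod 26 = 3 mod 26 = 3.
Step 3: Convert 3 back to letter: D.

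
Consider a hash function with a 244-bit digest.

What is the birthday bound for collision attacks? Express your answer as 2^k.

Step 1: The birthday paradox gives collision probability ~50% after sqrt(2^n) = 2^(n/2) hashes.
Step 2: For 244-bit output: 2^(244/2) = 2^122.
Step 3: Approximately 2^122 hash computations needed.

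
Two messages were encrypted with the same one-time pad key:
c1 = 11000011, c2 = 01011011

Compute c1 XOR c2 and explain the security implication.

Step 1: c1 XOR c2 = (m1 XOR k) XOR (m2 XOR k).
Step 2: By XOR associativity/commutativity: = m1 XOR m2 XOR k XOR k = m1 XOR m2.
Step 3: 11000011 XOR 01011011 = 10011000 = 152.
Step 4: The key cancels out! An attacker learns m1 XOR m2 = 152, revealing the relationship between plaintexts.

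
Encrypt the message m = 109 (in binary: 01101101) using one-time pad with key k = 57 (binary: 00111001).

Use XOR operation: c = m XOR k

Step 1: Write out the XOR operation bit by bit:
  Message: 01101101
  Key:     00111001
  XOR:     01010100
Step 2: Convert to decimal: 01010100 = 84.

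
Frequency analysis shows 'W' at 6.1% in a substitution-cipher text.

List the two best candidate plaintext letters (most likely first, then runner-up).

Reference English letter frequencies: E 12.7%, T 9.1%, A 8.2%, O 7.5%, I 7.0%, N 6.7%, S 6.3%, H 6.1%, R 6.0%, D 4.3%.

Step 1: Observed frequency of 'W' is 6.1%.
Step 2: Compute distances to each reference frequency and sort:
  H (6.1%): difference = 0.0% <-- BEST
  R (6.0%): difference = 0.1% <-- RUNNER-UP
  S (6.3%): difference = 0.2%
  N (6.7%): difference = 0.6%
  I (7.0%): difference = 0.9%
Step 3: Most likely is 'H' (6.1%, diff 0.0%); second most likely is 'R' (6.0%, diff 0.1%).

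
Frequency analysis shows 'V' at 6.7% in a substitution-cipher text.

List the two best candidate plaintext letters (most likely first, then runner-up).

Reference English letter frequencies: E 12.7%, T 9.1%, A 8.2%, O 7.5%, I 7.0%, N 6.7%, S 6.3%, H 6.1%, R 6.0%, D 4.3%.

Step 1: Observed frequency of 'V' is 6.7%.
Step 2: Compute distances to each reference frequency and sort:
  N (6.7%): difference = 0.0% <-- BEST
  I (7.0%): difference = 0.3% <-- RUNNER-UP
  S (6.3%): difference = 0.4%
  H (6.1%): difference = 0.6%
  R (6.0%): difference = 0.7%
Step 3: Most likely is 'N' (6.7%, diff 0.0%); second most likely is 'I' (7.0%, diff 0.3%).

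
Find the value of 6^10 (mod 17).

Step 1: Compute 6^10 mod 17 step by step, reducing modulo 17 at each step.
  6^1 mod 17 = 6
  6^2 mod 17 = (6 * 6) mod 17 = 2
  6^3 mod 17 = (2 * 6) mod 17 = 12
  6^4 mod 17 = (12 * 6) mod 17 = 4
  6^5 mod 17 = (4 * 6) mod 17 = 7
  6^6 mod 17 = (7 * 6) mod 17 = 8
  6^7 mod 17 = (8 * 6) mod 17 = 14
  6^8 mod 17 = (14 * 6) mod 17 = 16
  6^9 mod 17 = (16 * 6) mod 17 = 11
  6^10 mod 17 = (11 * 6) mod 17 = 15
Step 2: Result = 15.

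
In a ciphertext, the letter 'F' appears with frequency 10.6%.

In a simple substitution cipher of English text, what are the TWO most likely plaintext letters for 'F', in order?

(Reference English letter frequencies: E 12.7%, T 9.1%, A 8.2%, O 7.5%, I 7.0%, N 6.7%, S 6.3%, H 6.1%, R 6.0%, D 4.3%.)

Step 1: Observed frequency of 'F' is 10.6%.
Step 2: Compute distances to each reference frequency and sort:
  T (9.1%): difference = 1.5% <-- BEST
  E (12.7%): difference = 2.1% <-- RUNNER-UP
  A (8.2%): difference = 2.4%
  O (7.5%): difference = 3.1%
  I (7.0%): difference = 3.6%
Step 3: Most likely is 'T' (9.1%, diff 1.5%); second most likely is 'E' (12.7%, diff 2.1%).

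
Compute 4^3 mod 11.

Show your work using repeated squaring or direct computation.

Step 1: Compute 4^3 mod 11 step by step, reducing modulo 11 at each step.
  4^1 mod 11 = 4
  4^2 mod 11 = (4 * 4) mod 11 = 5
  4^3 mod 11 = (5 * 4) mod 11 = 9
Step 2: Result = 9.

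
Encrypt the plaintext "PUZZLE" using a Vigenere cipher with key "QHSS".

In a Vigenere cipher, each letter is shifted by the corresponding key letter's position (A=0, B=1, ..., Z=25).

Step 1: Repeat key to match plaintext length:
  Plaintext: PUZZLE
  Key:       QHSSQH
Step 2: Encrypt each letter:
  P(15) + Q(16) = (15+16) mod 26 = 5 = F
  U(20) + H(7) = (20+7) mod 26 = 1 = B
  Z(25) + S(18) = (25+18) mod 26 = 17 = R
  Z(25) + S(18) = (25+18) mod 26 = 17 = R
  L(11) + Q(16) = (11+16) mod 26 = 1 = B
  E(4) + H(7) = (4+7) mod 26 = 11 = L
Ciphertext: FBRRBL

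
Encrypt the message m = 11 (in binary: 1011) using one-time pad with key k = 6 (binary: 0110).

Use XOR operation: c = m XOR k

Step 1: Write out the XOR operation bit by bit:
  Message: 1011
  Key:     0110
  XOR:     1101
Step 2: Convert to decimal: 1101 = 13.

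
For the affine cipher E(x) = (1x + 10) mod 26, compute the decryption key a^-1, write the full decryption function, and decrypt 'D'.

Step 1: Find a^-1, the modular inverse of 1 mod 26.
Step 2: We need 1 * a^-1 = 1 (mod 26).
Step 3: 1 * 1 = 1 = 0 * 26 + 1, so a^-1 = 1.
Step 4: D(y) = 1(y - 10) mod 26.
Step 5: Apply to 'D' (y = 3): D(3) = 1 * (3 - 10) mod 26 = 1 * -7 mod 26 = 19 -> 'T'.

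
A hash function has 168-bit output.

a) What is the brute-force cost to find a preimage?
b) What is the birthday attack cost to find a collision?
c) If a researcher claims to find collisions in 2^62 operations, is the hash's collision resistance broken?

Step 1: Preimage resistance requires brute-force of 2^168 operations.
Step 2: Collision resistance (birthday bound) = 2^(168/2) = 2^84.
Step 3: The claimed attack costs 2^62 operations.
Step 4: Since 2^62 < 2^84, the claimed attack beats the generic birthday bound, so collision resistance is broken.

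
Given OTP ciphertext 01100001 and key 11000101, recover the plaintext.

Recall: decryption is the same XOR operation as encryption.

Step 1: XOR ciphertext with key:
  Ciphertext: 01100001
  Key:        11000101
  XOR:        10100100
Step 2: Plaintext = 10100100 = 164 in decimal.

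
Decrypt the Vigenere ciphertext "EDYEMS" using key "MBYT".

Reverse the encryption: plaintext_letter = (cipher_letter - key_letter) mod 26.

Step 1: Extend key: MBYTMB
Step 2: Decrypt each letter (c - k) mod 26:
  E(4) - M(12) = (4-12) mod 26 = 18 = S
  D(3) - B(1) = (3-1) mod 26 = 2 = C
  Y(24) - Y(24) = (24-24) mod 26 = 0 = A
  E(4) - T(19) = (4-19) mod 26 = 11 = L
  M(12) - M(12) = (12-12) mod 26 = 0 = A
  S(18) - B(1) = (18-1) mod 26 = 17 = R
Plaintext: SCALAR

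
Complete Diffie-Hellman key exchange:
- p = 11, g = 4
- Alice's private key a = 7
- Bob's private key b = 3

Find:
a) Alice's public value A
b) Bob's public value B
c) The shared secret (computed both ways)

Step 1: A = g^a mod p = 4^7 mod 11 = 5.
Step 2: B = g^b mod p = 4^3 mod 11 = 9.
Step 3: Alice computes s = B^a mod p = 9^7 mod 11 = 4.
Step 4: Bob computes s = A^b mod p = 5^3 mod 11 = 4.
Both sides agree: shared secret = 4.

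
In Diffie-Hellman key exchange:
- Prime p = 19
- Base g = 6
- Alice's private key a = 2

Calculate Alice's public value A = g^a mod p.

Step 1: A = g^a mod p = 6^2 mod 19.
  6^1 mod 19 = 6
  6^2 mod 19 = (6 * 6) mod 19 = 17
Result: A = 17.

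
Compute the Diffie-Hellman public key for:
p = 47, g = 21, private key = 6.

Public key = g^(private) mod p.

Step 1: A = g^a mod p = 21^6 mod 47.
  21^1 mod 47 = 21
  21^2 mod 47 = (21 * 21) mod 47 = 18
  21^3 mod 47 = (18 * 21) mod 47 = 2
  21^4 mod 47 = (2 * 21) mod 47 = 42
  21^5 mod 47 = (42 * 21) mod 47 = 36
  21^6 mod 47 = (36 * 21) mod 47 = 4
Result: A = 4.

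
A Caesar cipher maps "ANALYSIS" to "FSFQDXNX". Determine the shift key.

Step 1: Compare first letters: A (position 0) -> F (position 5).
Step 2: Shift = (5 - 0) mod 26 = 5.
The shift value is 5.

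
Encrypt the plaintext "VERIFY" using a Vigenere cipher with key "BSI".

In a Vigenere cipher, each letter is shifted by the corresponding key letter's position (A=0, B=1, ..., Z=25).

Step 1: Repeat key to match plaintext length:
  Plaintext: VERIFY
  Key:       BSIBSI
Step 2: Encrypt each letter:
  V(21) + B(1) = (21+1) mod 26 = 22 = W
  E(4) + S(18) = (4+18) mod 26 = 22 = W
  R(17) + I(8) = (17+8) mod 26 = 25 = Z
  I(8) + B(1) = (8+1) mod 26 = 9 = J
  F(5) + S(18) = (5+18) mod 26 = 23 = X
  Y(24) + I(8) = (24+8) mod 26 = 6 = G
Ciphertext: WWZJXG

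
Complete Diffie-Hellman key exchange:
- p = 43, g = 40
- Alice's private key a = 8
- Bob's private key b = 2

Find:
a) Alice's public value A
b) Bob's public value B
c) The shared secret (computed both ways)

Step 1: A = g^a mod p = 40^8 mod 43 = 25.
Step 2: B = g^b mod p = 40^2 mod 43 = 9.
Step 3: Alice computes s = B^a mod p = 9^8 mod 43 = 23.
Step 4: Bob computes s = A^b mod p = 25^2 mod 43 = 23.
Both sides agree: shared secret = 23.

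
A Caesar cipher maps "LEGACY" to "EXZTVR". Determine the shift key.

Step 1: Compare first letters: L (position 11) -> E (position 4).
Step 2: Shift = (4 - 11) mod 26 = 19.
The shift value is 19.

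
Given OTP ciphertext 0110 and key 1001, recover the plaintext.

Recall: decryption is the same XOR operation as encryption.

Step 1: XOR ciphertext with key:
  Ciphertext: 0110
  Key:        1001
  XOR:        1111
Step 2: Plaintext = 1111 = 15 in decimal.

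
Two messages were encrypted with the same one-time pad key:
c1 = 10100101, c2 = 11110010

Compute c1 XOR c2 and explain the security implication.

Step 1: c1 XOR c2 = (m1 XOR k) XOR (m2 XOR k).
Step 2: By XOR associativity/commutativity: = m1 XOR m2 XOR k XOR k = m1 XOR m2.
Step 3: 10100101 XOR 11110010 = 01010111 = 87.
Step 4: The key cancels out! An attacker learns m1 XOR m2 = 87, revealing the relationship between plaintexts.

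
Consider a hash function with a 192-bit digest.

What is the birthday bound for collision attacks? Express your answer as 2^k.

Step 1: The birthday paradox gives collision probability ~50% after sqrt(2^n) = 2^(n/2) hashes.
Step 2: For 192-bit output: 2^(192/2) = 2^96.
Step 3: Approximately 2^96 hash computations needed.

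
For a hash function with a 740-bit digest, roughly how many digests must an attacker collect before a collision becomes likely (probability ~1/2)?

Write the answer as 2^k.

Step 1: The birthday paradox gives collision probability ~50% after sqrt(2^n) = 2^(n/2) hashes.
Step 2: For 740-bit output: 2^(740/2) = 2^370.
Step 3: Approximately 2^370 hash computations needed.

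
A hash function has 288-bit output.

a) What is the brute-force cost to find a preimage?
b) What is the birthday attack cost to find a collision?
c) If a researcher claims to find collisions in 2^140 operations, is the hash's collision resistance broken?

Step 1: Preimage resistance requires brute-force of 2^288 operations.
Step 2: Collision resistance (birthday bound) = 2^(288/2) = 2^144.
Step 3: The claimed attack costs 2^140 operations.
Step 4: Since 2^140 < 2^144, the claimed attack beats the generic birthday bound, so collision resistance is broken.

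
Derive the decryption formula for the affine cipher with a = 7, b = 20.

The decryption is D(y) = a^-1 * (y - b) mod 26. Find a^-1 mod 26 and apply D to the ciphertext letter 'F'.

Step 1: Find a^-1, the modular inverse of 7 mod 26.
Step 2: We need 7 * a^-1 = 1 (mod 26).
Step 3: 7 * 15 = 105 = 4 * 26 + 1, so a^-1 = 15.
Step 4: D(y) = 15(y - 20) mod 26.
Step 5: Apply to 'F' (y = 5): D(5) = 15 * (5 - 20) mod 26 = 15 * -15 mod 26 = 9 -> 'J'.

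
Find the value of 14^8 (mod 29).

Step 1: Compute 14^8 mod 29 step by step, reducing modulo 29 at each step.
  14^1 mod 29 = 14
  14^2 mod 29 = (14 * 14) mod 29 = 22
  14^3 mod 29 = (22 * 14) mod 29 = 18
  14^4 mod 29 = (18 * 14) mod 29 = 20
  14^5 mod 29 = (20 * 14) mod 29 = 19
  14^6 mod 29 = (19 * 14) mod 29 = 5
  14^7 mod 29 = (5 * 14) mod 29 = 12
  14^8 mod 29 = (12 * 14) mod 29 = 23
Step 2: Result = 23.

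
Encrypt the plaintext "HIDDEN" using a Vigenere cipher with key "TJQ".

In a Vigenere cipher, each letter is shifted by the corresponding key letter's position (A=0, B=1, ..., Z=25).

Step 1: Repeat key to match plaintext length:
  Plaintext: HIDDEN
  Key:       TJQTJQ
Step 2: Encrypt each letter:
  H(7) + T(19) = (7+19) mod 26 = 0 = A
  I(8) + J(9) = (8+9) mod 26 = 17 = R
  D(3) + Q(16) = (3+16) mod 26 = 19 = T
  D(3) + T(19) = (3+19) mod 26 = 22 = W
  E(4) + J(9) = (4+9) mod 26 = 13 = N
  N(13) + Q(16) = (13+16) mod 26 = 3 = D
Ciphertext: ARTWND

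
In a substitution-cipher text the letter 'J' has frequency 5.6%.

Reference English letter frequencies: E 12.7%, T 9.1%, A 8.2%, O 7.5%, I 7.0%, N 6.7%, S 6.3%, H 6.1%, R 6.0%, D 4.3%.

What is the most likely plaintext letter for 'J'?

Step 1: The observed frequency is 5.6%.
Step 2: Compare with English frequencies:
  E: 12.7% (difference: 7.1%)
  T: 9.1% (difference: 3.5%)
  A: 8.2% (difference: 2.6%)
  O: 7.5% (difference: 1.9%)
  I: 7.0% (difference: 1.4%)
  N: 6.7% (difference: 1.1%)
  S: 6.3% (difference: 0.7%)
  H: 6.1% (difference: 0.5%)
  R: 6.0% (difference: 0.4%) <-- closest
  D: 4.3% (difference: 1.3%)
Step 3: 'J' most likely represents 'R' (frequency 6.0%).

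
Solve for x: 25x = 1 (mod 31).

Step 1: We need x such that 25 * x = 1 (mod 31).
Step 2: Using the extended Euclidean algorithm or trial:
  25 * 5 = 125 = 4 * 31 + 1.
Step 3: Since 125 mod 31 = 1, the inverse is x = 5.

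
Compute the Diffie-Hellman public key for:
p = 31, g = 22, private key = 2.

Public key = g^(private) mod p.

Step 1: A = g^a mod p = 22^2 mod 31.
  22^1 mod 31 = 22
  22^2 mod 31 = (22 * 22) mod 31 = 19
Result: A = 19.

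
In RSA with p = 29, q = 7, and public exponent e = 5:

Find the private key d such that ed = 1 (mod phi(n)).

Step 1: n = 29 * 7 = 203.
Step 2: phi(n) = 28 * 6 = 168.
Step 3: Find d such that 5 * d = 1 (mod 168).
Step 4: d = 5^(-1) mod 168 = 101.
Verification: 5 * 101 = 505 = 3 * 168 + 1.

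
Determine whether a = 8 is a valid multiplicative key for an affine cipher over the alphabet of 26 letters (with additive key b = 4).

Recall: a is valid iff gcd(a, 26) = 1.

Step 1: Compute gcd(8, 26).
Step 2: gcd(8, 26) = 2.
Since gcd = 2 != 1, 8 shares a common factor with 26, so it cannot be used.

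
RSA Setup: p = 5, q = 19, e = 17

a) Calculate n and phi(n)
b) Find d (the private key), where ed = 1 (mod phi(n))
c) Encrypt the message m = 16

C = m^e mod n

Step 1: n = 5 * 19 = 95.
Step 2: phi(n) = (5-1)(19-1) = 4 * 18 = 72.
Step 3: Find d = 17^(-1) mod 72 = 17.
  Verify: 17 * 17 = 289 = 1 (mod 72).
Step 4: C = 16^17 mod 95 = 6.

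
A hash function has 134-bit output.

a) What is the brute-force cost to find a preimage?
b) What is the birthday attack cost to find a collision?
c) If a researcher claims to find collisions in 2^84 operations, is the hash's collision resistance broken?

Step 1: Preimage resistance requires brute-force of 2^134 operations.
Step 2: Collision resistance (birthday bound) = 2^(134/2) = 2^67.
Step 3: The claimed attack costs 2^84 operations.
Step 4: Since 2^84 >= 2^67, the claimed attack is no faster than the generic birthday attack, so this does not break collision resistance.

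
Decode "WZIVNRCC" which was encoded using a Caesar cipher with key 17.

Step 1: Reverse the shift by subtracting 17 from each letter position.
  W (position 22) -> position (22-17) mod 26 = 5 -> F
  Z (position 25) -> position (25-17) mod 26 = 8 -> I
  I (position 8) -> position (8-17) mod 26 = 17 -> R
  V (position 21) -> position (21-17) mod 26 = 4 -> E
  N (position 13) -> position (13-17) mod 26 = 22 -> W
  R (position 17) -> position (17-17) mod 26 = 0 -> A
  C (position 2) -> position (2-17) mod 26 = 11 -> L
  C (position 2) -> position (2-17) mod 26 = 11 -> L
Decrypted message: FIREWALL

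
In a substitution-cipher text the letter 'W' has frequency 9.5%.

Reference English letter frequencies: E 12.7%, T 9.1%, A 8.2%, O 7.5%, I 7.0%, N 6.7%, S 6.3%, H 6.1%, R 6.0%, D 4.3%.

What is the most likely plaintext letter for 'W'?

Step 1: The observed frequency is 9.5%.
Step 2: Compare with English frequencies:
  E: 12.7% (difference: 3.2%)
  T: 9.1% (difference: 0.4%) <-- closest
  A: 8.2% (difference: 1.3%)
  O: 7.5% (difference: 2.0%)
  I: 7.0% (difference: 2.5%)
  N: 6.7% (difference: 2.8%)
  S: 6.3% (difference: 3.2%)
  H: 6.1% (difference: 3.4%)
  R: 6.0% (difference: 3.5%)
  D: 4.3% (difference: 5.2%)
Step 3: 'W' most likely represents 'T' (frequency 9.1%).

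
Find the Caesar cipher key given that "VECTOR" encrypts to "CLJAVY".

Step 1: Compare first letters: V (position 21) -> C (position 2).
Step 2: Shift = (2 - 21) mod 26 = 7.
The shift value is 7.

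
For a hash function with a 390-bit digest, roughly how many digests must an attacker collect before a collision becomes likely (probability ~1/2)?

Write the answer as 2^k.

Step 1: The birthday paradox gives collision probability ~50% after sqrt(2^n) = 2^(n/2) hashes.
Step 2: For 390-bit output: 2^(390/2) = 2^195.
Step 3: Approximately 2^195 hash computations needed.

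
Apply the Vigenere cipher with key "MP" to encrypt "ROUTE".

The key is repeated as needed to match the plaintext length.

Step 1: Repeat key to match plaintext length:
  Plaintext: ROUTE
  Key:       MPMPM
Step 2: Encrypt each letter:
  R(17) + M(12) = (17+12) mod 26 = 3 = D
  O(14) + P(15) = (14+15) mod 26 = 3 = D
  U(20) + M(12) = (20+12) mod 26 = 6 = G
  T(19) + P(15) = (19+15) mod 26 = 8 = I
  E(4) + M(12) = (4+12) mod 26 = 16 = Q
Ciphertext: DDGIQ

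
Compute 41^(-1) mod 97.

Step 1: We need x such that 41 * x = 1 (mod 97).
Step 2: Using the extended Euclidean algorithm or trial:
  41 * 71 = 2911 = 30 * 97 + 1.
Step 3: Since 2911 mod 97 = 1, the inverse is x = 71.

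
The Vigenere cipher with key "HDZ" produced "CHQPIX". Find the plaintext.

Step 1: Extend key: HDZHDZ
Step 2: Decrypt each letter (c - k) mod 26:
  C(2) - H(7) = (2-7) mod 26 = 21 = V
  H(7) - D(3) = (7-3) mod 26 = 4 = E
  Q(16) - Z(25) = (16-25) mod 26 = 17 = R
  P(15) - H(7) = (15-7) mod 26 = 8 = I
  I(8) - D(3) = (8-3) mod 26 = 5 = F
  X(23) - Z(25) = (23-25) mod 26 = 24 = Y
Plaintext: VERIFY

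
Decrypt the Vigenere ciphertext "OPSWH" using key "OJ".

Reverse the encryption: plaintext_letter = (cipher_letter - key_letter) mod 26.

Step 1: Extend key: OJOJO
Step 2: Decrypt each letter (c - k) mod 26:
  O(14) - O(14) = (14-14) mod 26 = 0 = A
  P(15) - J(9) = (15-9) mod 26 = 6 = G
  S(18) - O(14) = (18-14) mod 26 = 4 = E
  W(22) - J(9) = (22-9) mod 26 = 13 = N
  H(7) - O(14) = (7-14) mod 26 = 19 = T
Plaintext: AGENT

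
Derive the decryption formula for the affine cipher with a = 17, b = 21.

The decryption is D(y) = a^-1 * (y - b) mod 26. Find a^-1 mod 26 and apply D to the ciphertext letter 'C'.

Step 1: Find a^-1, the modular inverse of 17 mod 26.
Step 2: We need 17 * a^-1 = 1 (mod 26).
Step 3: 17 * 23 = 391 = 15 * 26 + 1, so a^-1 = 23.
Step 4: D(y) = 23(y - 21) mod 26.
Step 5: Apply to 'C' (y = 2): D(2) = 23 * (2 - 21) mod 26 = 23 * -19 mod 26 = 5 -> 'F'.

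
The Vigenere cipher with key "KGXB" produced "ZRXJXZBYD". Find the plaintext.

Step 1: Extend key: KGXBKGXBK
Step 2: Decrypt each letter (c - k) mod 26:
  Z(25) - K(10) = (25-10) mod 26 = 15 = P
  R(17) - G(6) = (17-6) mod 26 = 11 = L
  X(23) - X(23) = (23-23) mod 26 = 0 = A
  J(9) - B(1) = (9-1) mod 26 = 8 = I
  X(23) - K(10) = (23-10) mod 26 = 13 = N
  Z(25) - G(6) = (25-6) mod 26 = 19 = T
  B(1) - X(23) = (1-23) mod 26 = 4 = E
  Y(24) - B(1) = (24-1) mod 26 = 23 = X
  D(3) - K(10) = (3-10) mod 26 = 19 = T
Plaintext: PLAINTEXT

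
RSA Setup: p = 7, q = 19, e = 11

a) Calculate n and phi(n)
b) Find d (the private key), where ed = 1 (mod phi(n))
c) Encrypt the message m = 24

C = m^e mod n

Step 1: n = 7 * 19 = 133.
Step 2: phi(n) = (7-1)(19-1) = 6 * 18 = 108.
Step 3: Find d = 11^(-1) mod 108 = 59.
  Verify: 11 * 59 = 649 = 1 (mod 108).
Step 4: C = 24^11 mod 133 = 82.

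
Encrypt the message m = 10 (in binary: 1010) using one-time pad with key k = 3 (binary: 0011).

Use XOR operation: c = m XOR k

Step 1: Write out the XOR operation bit by bit:
  Message: 1010
  Key:     0011
  XOR:     1001
Step 2: Convert to decimal: 1001 = 9.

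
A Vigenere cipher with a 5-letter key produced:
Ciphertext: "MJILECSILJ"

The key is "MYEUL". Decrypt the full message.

Step 1: Key 'MYEUL' has length 5. Extended key: MYEULMYEUL
Step 2: Decrypt each position:
  M(12) - M(12) = 0 = A
  J(9) - Y(24) = 11 = L
  I(8) - E(4) = 4 = E
  L(11) - U(20) = 17 = R
  E(4) - L(11) = 19 = T
  C(2) - M(12) = 16 = Q
  S(18) - Y(24) = 20 = U
  I(8) - E(4) = 4 = E
  L(11) - U(20) = 17 = R
  J(9) - L(11) = 24 = Y
Plaintext: ALERTQUERY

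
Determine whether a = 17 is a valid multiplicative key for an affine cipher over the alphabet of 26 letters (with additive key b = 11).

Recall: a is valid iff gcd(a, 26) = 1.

Step 1: Compute gcd(17, 26).
Step 2: gcd(17, 26) = 1.
Since gcd = 1, 17 is coprime with 26, so it is a valid key.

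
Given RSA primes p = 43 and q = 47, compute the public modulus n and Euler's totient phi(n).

Step 1: n = p * q = 43 * 47 = 2021.
Step 2: phi(n) = (p-1)(q-1) = 42 * 46 = 1932.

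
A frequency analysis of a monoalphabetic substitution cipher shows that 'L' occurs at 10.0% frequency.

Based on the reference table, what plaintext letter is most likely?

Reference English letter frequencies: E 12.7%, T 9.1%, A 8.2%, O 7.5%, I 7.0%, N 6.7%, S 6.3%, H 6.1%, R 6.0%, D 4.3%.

Step 1: The observed frequency is 10.0%.
Step 2: Compare with English frequencies:
  E: 12.7% (difference: 2.7%)
  T: 9.1% (difference: 0.9%) <-- closest
  A: 8.2% (difference: 1.8%)
  O: 7.5% (difference: 2.5%)
  I: 7.0% (difference: 3.0%)
  N: 6.7% (difference: 3.3%)
  S: 6.3% (difference: 3.7%)
  H: 6.1% (difference: 3.9%)
  R: 6.0% (difference: 4.0%)
  D: 4.3% (difference: 5.7%)
Step 3: 'L' most likely represents 'T' (frequency 9.1%).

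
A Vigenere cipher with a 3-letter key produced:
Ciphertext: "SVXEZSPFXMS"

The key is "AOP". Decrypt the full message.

Step 1: Key 'AOP' has length 3. Extended key: AOPAOPAOPAO
Step 2: Decrypt each position:
  S(18) - A(0) = 18 = S
  V(21) - O(14) = 7 = H
  X(23) - P(15) = 8 = I
  E(4) - A(0) = 4 = E
  Z(25) - O(14) = 11 = L
  S(18) - P(15) = 3 = D
  P(15) - A(0) = 15 = P
  F(5) - O(14) = 17 = R
  X(23) - P(15) = 8 = I
  M(12) - A(0) = 12 = M
  S(18) - O(14) = 4 = E
Plaintext: SHIELDPRIME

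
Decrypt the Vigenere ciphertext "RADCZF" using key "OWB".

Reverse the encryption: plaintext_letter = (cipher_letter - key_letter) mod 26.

Step 1: Extend key: OWBOWB
Step 2: Decrypt each letter (c - k) mod 26:
  R(17) - O(14) = (17-14) mod 26 = 3 = D
  A(0) - W(22) = (0-22) mod 26 = 4 = E
  D(3) - B(1) = (3-1) mod 26 = 2 = C
  C(2) - O(14) = (2-14) mod 26 = 14 = O
  Z(25) - W(22) = (25-22) mod 26 = 3 = D
  F(5) - B(1) = (5-1) mod 26 = 4 = E
Plaintext: DECODE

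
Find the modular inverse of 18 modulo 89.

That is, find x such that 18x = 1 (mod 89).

Step 1: We need x such that 18 * x = 1 (mod 89).
Step 2: Using the extended Euclidean algorithm or trial:
  18 * 5 = 90 = 1 * 89 + 1.
Step 3: Since 90 mod 89 = 1, the inverse is x = 5.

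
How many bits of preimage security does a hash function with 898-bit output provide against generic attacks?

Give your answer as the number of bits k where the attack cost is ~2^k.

Step 1: The hash has a 898-bit output.
Step 2: Preimage resistance means: given a digest h(x), it should be infeasible to find any input that hashes to it.
With a 898-bit output there are 2^898 possible digests, so a generic brute-force preimage search costs about 2^898 evaluations.
Step 3: Security level = 898 bits.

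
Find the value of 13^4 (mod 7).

Step 1: Compute 13^4 mod 7 step by step, reducing modulo 7 at each step.
  13^1 mod 7 = 6
  13^2 mod 7 = (6 * 13) mod 7 = 1
  13^3 mod 7 = (1 * 13) mod 7 = 6
  13^4 mod 7 = (6 * 13) mod 7 = 1
Step 2: Result = 1.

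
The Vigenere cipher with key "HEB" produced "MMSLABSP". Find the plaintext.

Step 1: Extend key: HEBHEBHE
Step 2: Decrypt each letter (c - k) mod 26:
  M(12) - H(7) = (12-7) mod 26 = 5 = F
  M(12) - E(4) = (12-4) mod 26 = 8 = I
  S(18) - B(1) = (18-1) mod 26 = 17 = R
  L(11) - H(7) = (11-7) mod 26 = 4 = E
  A(0) - E(4) = (0-4) mod 26 = 22 = W
  B(1) - B(1) = (1-1) mod 26 = 0 = A
  S(18) - H(7) = (18-7) mod 26 = 11 = L
  P(15) - E(4) = (15-4) mod 26 = 11 = L
Plaintext: FIREWALL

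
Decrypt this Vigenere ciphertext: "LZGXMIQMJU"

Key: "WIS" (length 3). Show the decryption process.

Step 1: Key 'WIS' has length 3. Extended key: WISWISWISW
Step 2: Decrypt each position:
  L(11) - W(22) = 15 = P
  Z(25) - I(8) = 17 = R
  G(6) - S(18) = 14 = O
  X(23) - W(22) = 1 = B
  M(12) - I(8) = 4 = E
  I(8) - S(18) = 16 = Q
  Q(16) - W(22) = 20 = U
  M(12) - I(8) = 4 = E
  J(9) - S(18) = 17 = R
  U(20) - W(22) = 24 = Y
Plaintext: PROBEQUERY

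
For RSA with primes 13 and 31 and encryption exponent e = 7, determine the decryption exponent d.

Step 1: n = 13 * 31 = 403.
Step 2: phi(n) = 12 * 30 = 360.
Step 3: Find d such that 7 * d = 1 (mod 360).
Step 4: d = 7^(-1) mod 360 = 103.
Verification: 7 * 103 = 721 = 2 * 360 + 1.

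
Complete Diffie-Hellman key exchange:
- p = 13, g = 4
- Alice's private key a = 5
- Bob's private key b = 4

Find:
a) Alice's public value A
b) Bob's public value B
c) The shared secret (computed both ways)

Step 1: A = g^a mod p = 4^5 mod 13 = 10.
Step 2: B = g^b mod p = 4^4 mod 13 = 9.
Step 3: Alice computes s = B^a mod p = 9^5 mod 13 = 3.
Step 4: Bob computes s = A^b mod p = 10^4 mod 13 = 3.
Both sides agree: shared secret = 3.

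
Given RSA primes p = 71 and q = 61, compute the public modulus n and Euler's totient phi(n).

Step 1: n = p * q = 71 * 61 = 4331.
Step 2: phi(n) = (p-1)(q-1) = 70 * 60 = 4200.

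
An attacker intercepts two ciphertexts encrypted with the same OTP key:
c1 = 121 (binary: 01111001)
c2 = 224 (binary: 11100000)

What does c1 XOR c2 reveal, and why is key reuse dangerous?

Step 1: c1 XOR c2 = (m1 XOR k) XOR (m2 XOR k).
Step 2: By XOR associativity/commutativity: = m1 XOR m2 XOR k XOR k = m1 XOR m2.
Step 3: 01111001 XOR 11100000 = 10011001 = 153.
Step 4: The key cancels out! An attacker learns m1 XOR m2 = 153, revealing the relationship between plaintexts.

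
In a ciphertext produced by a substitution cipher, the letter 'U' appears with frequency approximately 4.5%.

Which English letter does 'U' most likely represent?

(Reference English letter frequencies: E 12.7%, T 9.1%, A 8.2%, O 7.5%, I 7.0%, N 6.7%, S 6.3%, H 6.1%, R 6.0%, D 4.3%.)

Step 1: The observed frequency is 4.5%.
Step 2: Compare with English frequencies:
  E: 12.7% (difference: 8.2%)
  T: 9.1% (difference: 4.6%)
  A: 8.2% (difference: 3.7%)
  O: 7.5% (difference: 3.0%)
  I: 7.0% (difference: 2.5%)
  N: 6.7% (difference: 2.2%)
  S: 6.3% (difference: 1.8%)
  H: 6.1% (difference: 1.6%)
  R: 6.0% (difference: 1.5%)
  D: 4.3% (difference: 0.2%) <-- closest
Step 3: 'U' most likely represents 'D' (frequency 4.3%).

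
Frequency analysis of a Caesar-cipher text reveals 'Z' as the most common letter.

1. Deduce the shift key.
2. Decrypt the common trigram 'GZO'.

Step 1: In English, 'E' is the most frequent letter (12.7%).
Step 2: The most frequent ciphertext letter is 'Z' (position 25).
Step 3: Shift = (25 - 4) mod 26 = 21.
Step 4: Decrypt 'GZO' by shifting back 21:
  G -> L
  Z -> E
  O -> T
Step 5: 'GZO' decrypts to 'LET'.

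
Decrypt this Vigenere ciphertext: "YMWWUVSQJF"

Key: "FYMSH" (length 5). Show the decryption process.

Step 1: Key 'FYMSH' has length 5. Extended key: FYMSHFYMSH
Step 2: Decrypt each position:
  Y(24) - F(5) = 19 = T
  M(12) - Y(24) = 14 = O
  W(22) - M(12) = 10 = K
  W(22) - S(18) = 4 = E
  U(20) - H(7) = 13 = N
  V(21) - F(5) = 16 = Q
  S(18) - Y(24) = 20 = U
  Q(16) - M(12) = 4 = E
  J(9) - S(18) = 17 = R
  F(5) - H(7) = 24 = Y
Plaintext: TOKENQUERY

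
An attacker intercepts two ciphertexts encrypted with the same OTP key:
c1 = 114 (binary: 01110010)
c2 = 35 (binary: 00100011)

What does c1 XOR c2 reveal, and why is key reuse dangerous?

Step 1: c1 XOR c2 = (m1 XOR k) XOR (m2 XOR k).
Step 2: By XOR associativity/commutativity: = m1 XOR m2 XOR k XOR k = m1 XOR m2.
Step 3: 01110010 XOR 00100011 = 01010001 = 81.
Step 4: The key cancels out! An attacker learns m1 XOR m2 = 81, revealing the relationship between plaintexts.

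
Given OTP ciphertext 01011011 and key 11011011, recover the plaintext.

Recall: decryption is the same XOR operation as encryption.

Step 1: XOR ciphertext with key:
  Ciphertext: 01011011
  Key:        11011011
  XOR:        10000000
Step 2: Plaintext = 10000000 = 128 in decimal.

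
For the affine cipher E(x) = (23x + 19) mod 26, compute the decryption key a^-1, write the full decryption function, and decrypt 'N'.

Step 1: Find a^-1, the modular inverse of 23 mod 26.
Step 2: We need 23 * a^-1 = 1 (mod 26).
Step 3: 23 * 17 = 391 = 15 * 26 + 1, so a^-1 = 17.
Step 4: D(y) = 17(y - 19) mod 26.
Step 5: Apply to 'N' (y = 13): D(13) = 17 * (13 - 19) mod 26 = 17 * -6 mod 26 = 2 -> 'C'.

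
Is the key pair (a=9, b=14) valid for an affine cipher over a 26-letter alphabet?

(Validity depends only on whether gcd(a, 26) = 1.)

Step 1: Compute gcd(9, 26).
Step 2: gcd(9, 26) = 1.
Since gcd = 1, 9 is coprime with 26, so it is a valid key.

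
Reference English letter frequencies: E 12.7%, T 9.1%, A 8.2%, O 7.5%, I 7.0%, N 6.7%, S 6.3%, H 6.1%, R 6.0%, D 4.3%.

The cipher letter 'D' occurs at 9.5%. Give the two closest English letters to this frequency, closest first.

Step 1: Observed frequency of 'D' is 9.5%.
Step 2: Compute distances to each reference frequency and sort:
  T (9.1%): difference = 0.4% <-- BEST
  A (8.2%): difference = 1.3% <-- RUNNER-UP
  O (7.5%): difference = 2.0%
  I (7.0%): difference = 2.5%
  N (6.7%): difference = 2.8%
Step 3: Most likely is 'T' (9.1%, diff 0.4%); second most likely is 'A' (8.2%, diff 1.3%).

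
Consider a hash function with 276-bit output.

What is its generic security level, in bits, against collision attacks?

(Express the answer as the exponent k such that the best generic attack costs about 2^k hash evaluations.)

Step 1: The hash has a 276-bit output.
Step 2: Collision resistance means it should be infeasible to find any x != y with h(x) = h(y).
By the birthday bound, a generic collision search succeeds after about sqrt(2^276) = 2^(276/2) = 2^138 evaluations.
Step 3: Security level = 138 bits.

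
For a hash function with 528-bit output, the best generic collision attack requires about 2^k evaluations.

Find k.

Step 1: The hash has a 528-bit output.
Step 2: Collision resistance means it should be infeasible to find any x != y with h(x) = h(y).
By the birthday bound, a generic collision search succeeds after about sqrt(2^528) = 2^(528/2) = 2^264 evaluations.
Step 3: Security level = 264 bits.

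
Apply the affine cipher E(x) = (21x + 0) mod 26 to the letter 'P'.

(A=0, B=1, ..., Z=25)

Step 1: Convert 'P' to number: x = 15.
Step 2: E(15) = (21 * 15 + 0) mod 26 = 315 mod 26 = 3.
Step 3: Convert 3 back to letter: D.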